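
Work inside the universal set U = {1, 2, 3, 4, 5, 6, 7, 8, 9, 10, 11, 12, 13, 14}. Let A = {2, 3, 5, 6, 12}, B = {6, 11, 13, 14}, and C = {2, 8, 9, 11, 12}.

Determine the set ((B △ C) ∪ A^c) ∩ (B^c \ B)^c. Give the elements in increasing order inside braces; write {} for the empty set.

{6, 11, 13, 14}

B △ C = {2, 6, 8, 9, 12, 13, 14}
A^c = {1, 4, 7, 8, 9, 10, 11, 13, 14}
(B △ C) ∪ A^c = {1, 2, 4, 6, 7, 8, 9, 10, 11, 12, 13, 14}
B^c = {1, 2, 3, 4, 5, 7, 8, 9, 10, 12}
B^c \ B = {1, 2, 3, 4, 5, 7, 8, 9, 10, 12}
(B^c \ B)^c = {6, 11, 13, 14}
((B △ C) ∪ A^c) ∩ (B^c \ B)^c = {6, 11, 13, 14}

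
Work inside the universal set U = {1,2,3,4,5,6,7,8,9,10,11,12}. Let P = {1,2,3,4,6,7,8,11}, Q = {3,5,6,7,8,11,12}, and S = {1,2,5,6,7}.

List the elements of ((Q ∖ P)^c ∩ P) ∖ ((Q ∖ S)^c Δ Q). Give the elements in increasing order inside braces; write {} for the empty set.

Q ∖ P = {5,12}
(Q ∖ P)^c = {1,2,3,4,6,7,8,9,10,11}
(Q ∖ P)^c ∩ P = {1,2,3,4,6,7,8,11}
Q ∖ S = {3,8,11,12}
(Q ∖ S)^c = {1,2,4,5,6,7,9,10}
(Q ∖ S)^c Δ Q = {1,2,3,4,8,9,10,11,12}
((Q ∖ P)^c ∩ P) ∖ ((Q ∖ S)^c Δ Q) = {6,7}

{6,7}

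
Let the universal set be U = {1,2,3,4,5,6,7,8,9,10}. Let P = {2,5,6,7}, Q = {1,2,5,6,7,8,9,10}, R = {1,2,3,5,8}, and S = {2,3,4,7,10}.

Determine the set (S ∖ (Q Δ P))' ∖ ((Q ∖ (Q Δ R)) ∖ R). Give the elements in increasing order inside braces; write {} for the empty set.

{1,5,6,8,9,10}

Q Δ P = {1,8,9,10}
S ∖ (Q Δ P) = {2,3,4,7}
(S ∖ (Q Δ P))' = {1,5,6,8,9,10}
Q Δ R = {3,6,7,9,10}
Q ∖ (Q Δ R) = {1,2,5,8}
(Q ∖ (Q Δ R)) ∖ R = {}
(S ∖ (Q Δ P))' ∖ ((Q ∖ (Q Δ R)) ∖ R) = {1,5,6,8,9,10}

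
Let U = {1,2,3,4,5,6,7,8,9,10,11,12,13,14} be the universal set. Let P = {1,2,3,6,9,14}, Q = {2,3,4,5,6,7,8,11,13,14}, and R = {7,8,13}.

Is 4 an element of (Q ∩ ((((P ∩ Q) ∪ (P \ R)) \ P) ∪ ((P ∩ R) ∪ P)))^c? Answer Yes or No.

Yes

4 ∉ P and 4 ∈ Q, so 4 ∉ P ∩ Q
4 ∉ P and 4 ∉ R, so 4 ∉ P \ R
4 ∉ (P ∩ Q) and 4 ∉ (P \ R), so 4 ∉ (P ∩ Q) ∪ (P \ R)
4 ∉ ((P ∩ Q) ∪ (P \ R)) and 4 ∉ P, so 4 ∉ ((P ∩ Q) ∪ (P \ R)) \ P
4 ∉ P and 4 ∉ R, so 4 ∉ P ∩ R
4 ∉ (P ∩ R) and 4 ∉ P, so 4 ∉ (P ∩ R) ∪ P
4 ∉ (((P ∩ Q) ∪ (P \ R)) \ P) and 4 ∉ ((P ∩ R) ∪ P), so 4 ∉ (((P ∩ Q) ∪ (P \ R)) \ P) ∪ ((P ∩ R) ∪ P)
4 ∈ Q and 4 ∉ ((((P ∩ Q) ∪ (P \ R)) \ P) ∪ ((P ∩ R) ∪ P)), so 4 ∉ Q ∩ ((((P ∩ Q) ∪ (P \ R)) \ P) ∪ ((P ∩ R) ∪ P))
4 ∈ (Q ∩ ((((P ∩ Q) ∪ (P \ R)) \ P) ∪ ((P ∩ R) ∪ P)))^c since 4 ∉ (Q ∩ ((((P ∩ Q) ∪ (P \ R)) \ P) ∪ ((P ∩ R) ∪ P)))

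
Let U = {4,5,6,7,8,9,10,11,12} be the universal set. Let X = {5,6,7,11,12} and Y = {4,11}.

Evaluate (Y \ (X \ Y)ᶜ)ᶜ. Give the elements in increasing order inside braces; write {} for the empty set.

{4,5,6,7,8,9,10,11,12}

X \ Y = {5,6,7,12}
(X \ Y)ᶜ = {4,8,9,10,11}
Y \ (X \ Y)ᶜ = {}
(Y \ (X \ Y)ᶜ)ᶜ = {4,5,6,7,8,9,10,11,12}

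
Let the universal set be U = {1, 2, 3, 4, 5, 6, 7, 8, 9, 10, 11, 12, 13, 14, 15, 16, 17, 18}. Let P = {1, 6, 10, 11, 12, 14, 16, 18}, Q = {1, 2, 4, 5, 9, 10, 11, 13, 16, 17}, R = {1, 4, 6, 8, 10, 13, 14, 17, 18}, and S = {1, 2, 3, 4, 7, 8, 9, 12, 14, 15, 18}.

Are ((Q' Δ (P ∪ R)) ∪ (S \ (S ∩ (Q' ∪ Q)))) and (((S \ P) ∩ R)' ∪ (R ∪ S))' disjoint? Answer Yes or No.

Yes

Q' = {3, 6, 7, 8, 12, 14, 15, 18}
P ∪ R = {1, 4, 6, 8, 10, 11, 12, 13, 14, 16, 17, 18}
Q' Δ (P ∪ R) = {1, 3, 4, 7, 10, 11, 13, 15, 16, 17}
Q' ∪ Q = {1, 2, 3, 4, 5, 6, 7, 8, 9, 10, 11, 12, 13, 14, 15, 16, 17, 18}
S ∩ (Q' ∪ Q) = {1, 2, 3, 4, 7, 8, 9, 12, 14, 15, 18}
S \ (S ∩ (Q' ∪ Q)) = {}
(Q' Δ (P ∪ R)) ∪ (S \ (S ∩ (Q' ∪ Q))) = {1, 3, 4, 7, 10, 11, 13, 15, 16, 17}
S \ P = {2, 3, 4, 7, 8, 9, 15}
(S \ P) ∩ R = {4, 8}
((S \ P) ∩ R)' = {1, 2, 3, 5, 6, 7, 9, 10, 11, 12, 13, 14, 15, 16, 17, 18}
R ∪ S = {1, 2, 3, 4, 6, 7, 8, 9, 10, 12, 13, 14, 15, 17, 18}
((S \ P) ∩ R)' ∪ (R ∪ S) = {1, 2, 3, 4, 5, 6, 7, 8, 9, 10, 11, 12, 13, 14, 15, 16, 17, 18}
(((S \ P) ∩ R)' ∪ (R ∪ S))' = {}
{1, 3, 4, 7, 10, 11, 13, 15, 16, 17} and {} share no elements.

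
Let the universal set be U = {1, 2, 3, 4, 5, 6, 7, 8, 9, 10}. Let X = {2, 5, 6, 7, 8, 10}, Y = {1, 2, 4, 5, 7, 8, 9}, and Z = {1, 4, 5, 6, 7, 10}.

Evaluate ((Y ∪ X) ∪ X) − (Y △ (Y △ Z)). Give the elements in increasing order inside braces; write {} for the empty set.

{2, 8, 9}

Y ∪ X = {1, 2, 4, 5, 6, 7, 8, 9, 10}
(Y ∪ X) ∪ X = {1, 2, 4, 5, 6, 7, 8, 9, 10}
Y △ Z = {2, 6, 8, 9, 10}
Y △ (Y △ Z) = {1, 4, 5, 6, 7, 10}
((Y ∪ X) ∪ X) − (Y △ (Y △ Z)) = {2, 8, 9}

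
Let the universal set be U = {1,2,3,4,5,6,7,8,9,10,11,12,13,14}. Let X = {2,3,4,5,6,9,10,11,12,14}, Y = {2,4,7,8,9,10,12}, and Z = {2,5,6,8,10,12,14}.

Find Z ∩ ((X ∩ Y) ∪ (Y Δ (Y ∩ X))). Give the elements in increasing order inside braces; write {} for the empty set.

X ∩ Y = {2,4,9,10,12}
Y ∩ X = {2,4,9,10,12}
Y Δ (Y ∩ X) = {7,8}
(X ∩ Y) ∪ (Y Δ (Y ∩ X)) = {2,4,7,8,9,10,12}
Z ∩ ((X ∩ Y) ∪ (Y Δ (Y ∩ X))) = {2,8,10,12}

{2,8,10,12}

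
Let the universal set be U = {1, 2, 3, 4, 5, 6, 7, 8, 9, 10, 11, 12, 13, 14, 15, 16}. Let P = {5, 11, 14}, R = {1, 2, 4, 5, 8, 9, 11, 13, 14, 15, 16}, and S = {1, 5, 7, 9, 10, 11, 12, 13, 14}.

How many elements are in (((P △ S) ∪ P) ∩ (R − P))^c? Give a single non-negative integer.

13

P △ S = {1, 7, 9, 10, 12, 13}
(P △ S) ∪ P = {1, 5, 7, 9, 10, 11, 12, 13, 14}
R − P = {1, 2, 4, 8, 9, 13, 15, 16}
((P △ S) ∪ P) ∩ (R − P) = {1, 9, 13}
(((P △ S) ∪ P) ∩ (R − P))^c = {2, 3, 4, 5, 6, 7, 8, 10, 11, 12, 14, 15, 16}
|(((P △ S) ∪ P) ∩ (R − P))^c| = 13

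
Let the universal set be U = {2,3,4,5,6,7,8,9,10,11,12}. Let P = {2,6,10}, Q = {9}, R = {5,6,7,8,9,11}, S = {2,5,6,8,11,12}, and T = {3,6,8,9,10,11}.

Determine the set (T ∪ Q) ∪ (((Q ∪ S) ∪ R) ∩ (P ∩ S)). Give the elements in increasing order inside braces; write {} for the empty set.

T ∪ Q = {3,6,8,9,10,11}
Q ∪ S = {2,5,6,8,9,11,12}
(Q ∪ S) ∪ R = {2,5,6,7,8,9,11,12}
P ∩ S = {2,6}
((Q ∪ S) ∪ R) ∩ (P ∩ S) = {2,6}
(T ∪ Q) ∪ (((Q ∪ S) ∪ R) ∩ (P ∩ S)) = {2,3,6,8,9,10,11}

{2,3,6,8,9,10,11}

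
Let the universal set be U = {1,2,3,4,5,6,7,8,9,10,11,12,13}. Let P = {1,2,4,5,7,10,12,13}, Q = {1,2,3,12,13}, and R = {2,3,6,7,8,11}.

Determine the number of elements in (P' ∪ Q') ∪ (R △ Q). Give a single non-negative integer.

P' = {3,6,8,9,11}
Q' = {4,5,6,7,8,9,10,11}
P' ∪ Q' = {3,4,5,6,7,8,9,10,11}
R △ Q = {1,6,7,8,11,12,13}
(P' ∪ Q') ∪ (R △ Q) = {1,3,4,5,6,7,8,9,10,11,12,13}
|(P' ∪ Q') ∪ (R △ Q)| = 12

12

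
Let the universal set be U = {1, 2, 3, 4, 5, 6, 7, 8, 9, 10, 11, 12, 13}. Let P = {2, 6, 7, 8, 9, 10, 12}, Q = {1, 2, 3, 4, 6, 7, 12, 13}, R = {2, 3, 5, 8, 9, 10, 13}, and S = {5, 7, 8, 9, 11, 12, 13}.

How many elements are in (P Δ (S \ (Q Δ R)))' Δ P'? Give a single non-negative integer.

Q Δ R = {1, 4, 5, 6, 7, 8, 9, 10, 12}
S \ (Q Δ R) = {11, 13}
P Δ (S \ (Q Δ R)) = {2, 6, 7, 8, 9, 10, 11, 12, 13}
(P Δ (S \ (Q Δ R)))' = {1, 3, 4, 5}
P' = {1, 3, 4, 5, 11, 13}
(P Δ (S \ (Q Δ R)))' Δ P' = {11, 13}
|(P Δ (S \ (Q Δ R)))' Δ P'| = 2

2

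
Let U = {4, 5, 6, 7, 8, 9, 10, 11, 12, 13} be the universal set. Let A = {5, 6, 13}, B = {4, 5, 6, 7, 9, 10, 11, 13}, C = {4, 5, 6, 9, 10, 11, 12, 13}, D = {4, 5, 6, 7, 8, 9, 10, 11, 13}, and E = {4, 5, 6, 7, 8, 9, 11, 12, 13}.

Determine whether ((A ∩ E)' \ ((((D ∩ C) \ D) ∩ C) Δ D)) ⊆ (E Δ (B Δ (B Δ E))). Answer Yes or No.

A ∩ E = {5, 6, 13}
(A ∩ E)' = {4, 7, 8, 9, 10, 11, 12}
D ∩ C = {4, 5, 6, 9, 10, 11, 13}
(D ∩ C) \ D = {}
((D ∩ C) \ D) ∩ C = {}
(((D ∩ C) \ D) ∩ C) Δ D = {4, 5, 6, 7, 8, 9, 10, 11, 13}
(A ∩ E)' \ ((((D ∩ C) \ D) ∩ C) Δ D) = {12}
B Δ E = {8, 10, 12}
B Δ (B Δ E) = {4, 5, 6, 7, 8, 9, 11, 12, 13}
E Δ (B Δ (B Δ E)) = {}
12 ∈ (A ∩ E)' \ ((((D ∩ C) \ D) ∩ C) Δ D) but 12 ∉ E Δ (B Δ (B Δ E)), so the inclusion fails.

No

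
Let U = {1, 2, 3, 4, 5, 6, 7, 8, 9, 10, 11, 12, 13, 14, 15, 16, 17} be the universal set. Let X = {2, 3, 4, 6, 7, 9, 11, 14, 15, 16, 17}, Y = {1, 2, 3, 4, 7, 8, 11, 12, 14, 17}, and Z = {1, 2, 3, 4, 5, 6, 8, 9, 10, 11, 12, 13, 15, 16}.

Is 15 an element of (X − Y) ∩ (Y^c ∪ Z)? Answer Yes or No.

Yes

15 ∈ X and 15 ∉ Y, so 15 ∈ X − Y
15 ∉ Y, so 15 ∈ Y^c
15 ∈ Y^c and 15 ∈ Z, so 15 ∈ Y^c ∪ Z
15 ∈ (X − Y) and 15 ∈ (Y^c ∪ Z), so 15 ∈ (X − Y) ∩ (Y^c ∪ Z)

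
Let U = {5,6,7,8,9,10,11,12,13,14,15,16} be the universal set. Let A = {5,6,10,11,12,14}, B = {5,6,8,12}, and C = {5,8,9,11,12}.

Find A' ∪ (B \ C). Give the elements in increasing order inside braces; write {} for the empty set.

{6,7,8,9,13,15,16}

A' = {7,8,9,13,15,16}
B \ C = {6}
A' ∪ (B \ C) = {6,7,8,9,13,15,16}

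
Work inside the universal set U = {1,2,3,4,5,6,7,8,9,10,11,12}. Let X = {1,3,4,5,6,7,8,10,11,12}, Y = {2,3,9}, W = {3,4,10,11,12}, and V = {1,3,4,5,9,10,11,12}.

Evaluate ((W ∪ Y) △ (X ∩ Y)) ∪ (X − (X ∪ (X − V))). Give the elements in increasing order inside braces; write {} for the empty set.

W ∪ Y = {2,3,4,9,10,11,12}
X ∩ Y = {3}
(W ∪ Y) △ (X ∩ Y) = {2,4,9,10,11,12}
X − V = {6,7,8}
X ∪ (X − V) = {1,3,4,5,6,7,8,10,11,12}
X − (X ∪ (X − V)) = {}
((W ∪ Y) △ (X ∩ Y)) ∪ (X − (X ∪ (X − V))) = {2,4,9,10,11,12}

{2,4,9,10,11,12}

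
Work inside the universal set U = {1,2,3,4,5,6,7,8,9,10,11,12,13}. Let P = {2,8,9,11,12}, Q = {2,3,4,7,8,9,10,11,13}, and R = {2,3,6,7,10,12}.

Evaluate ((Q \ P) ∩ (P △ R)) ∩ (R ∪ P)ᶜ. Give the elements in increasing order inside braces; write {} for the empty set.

Q \ P = {3,4,7,10,13}
P △ R = {3,6,7,8,9,10,11}
(Q \ P) ∩ (P △ R) = {3,7,10}
R ∪ P = {2,3,6,7,8,9,10,11,12}
(R ∪ P)ᶜ = {1,4,5,13}
((Q \ P) ∩ (P △ R)) ∩ (R ∪ P)ᶜ = {}

{}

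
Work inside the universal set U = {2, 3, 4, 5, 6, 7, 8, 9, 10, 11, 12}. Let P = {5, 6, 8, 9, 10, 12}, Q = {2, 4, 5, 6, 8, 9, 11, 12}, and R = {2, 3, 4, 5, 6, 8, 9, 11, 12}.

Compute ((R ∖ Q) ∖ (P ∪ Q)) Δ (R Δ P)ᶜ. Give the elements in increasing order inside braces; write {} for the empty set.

{3, 5, 6, 7, 8, 9, 12}

R ∖ Q = {3}
P ∪ Q = {2, 4, 5, 6, 8, 9, 10, 11, 12}
(R ∖ Q) ∖ (P ∪ Q) = {3}
R Δ P = {2, 3, 4, 10, 11}
(R Δ P)ᶜ = {5, 6, 7, 8, 9, 12}
((R ∖ Q) ∖ (P ∪ Q)) Δ (R Δ P)ᶜ = {3, 5, 6, 7, 8, 9, 12}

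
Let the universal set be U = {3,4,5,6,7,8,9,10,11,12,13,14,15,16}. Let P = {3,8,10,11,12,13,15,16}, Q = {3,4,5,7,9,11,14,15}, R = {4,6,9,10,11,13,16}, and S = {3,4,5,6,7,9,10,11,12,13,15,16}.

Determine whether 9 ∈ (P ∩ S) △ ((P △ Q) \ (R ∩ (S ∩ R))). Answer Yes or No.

9 ∉ P and 9 ∈ S, so 9 ∉ P ∩ S
9 ∉ P and 9 ∈ Q, so 9 ∈ P △ Q
9 ∈ S and 9 ∈ R, so 9 ∈ S ∩ R
9 ∈ R and 9 ∈ (S ∩ R), so 9 ∈ R ∩ (S ∩ R)
9 ∈ (P △ Q) and 9 ∈ (R ∩ (S ∩ R)), so 9 ∉ (P △ Q) \ (R ∩ (S ∩ R))
9 ∉ (P ∩ S) and 9 ∉ ((P △ Q) \ (R ∩ (S ∩ R))), so 9 ∉ (P ∩ S) △ ((P △ Q) \ (R ∩ (S ∩ R)))

No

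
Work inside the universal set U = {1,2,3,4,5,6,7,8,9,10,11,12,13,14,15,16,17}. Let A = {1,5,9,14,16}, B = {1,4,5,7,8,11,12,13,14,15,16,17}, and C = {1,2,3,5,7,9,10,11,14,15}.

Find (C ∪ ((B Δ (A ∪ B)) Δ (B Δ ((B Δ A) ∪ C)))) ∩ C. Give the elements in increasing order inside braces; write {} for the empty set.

{1,2,3,5,7,9,10,11,14,15}

A ∪ B = {1,4,5,7,8,9,11,12,13,14,15,16,17}
B Δ (A ∪ B) = {9}
B Δ A = {4,7,8,9,11,12,13,15,17}
(B Δ A) ∪ C = {1,2,3,4,5,7,8,9,10,11,12,13,14,15,17}
B Δ ((B Δ A) ∪ C) = {2,3,9,10,16}
(B Δ (A ∪ B)) Δ (B Δ ((B Δ A) ∪ C)) = {2,3,10,16}
C ∪ ((B Δ (A ∪ B)) Δ (B Δ ((B Δ A) ∪ C))) = {1,2,3,5,7,9,10,11,14,15,16}
(C ∪ ((B Δ (A ∪ B)) Δ (B Δ ((B Δ A) ∪ C)))) ∩ C = {1,2,3,5,7,9,10,11,14,15}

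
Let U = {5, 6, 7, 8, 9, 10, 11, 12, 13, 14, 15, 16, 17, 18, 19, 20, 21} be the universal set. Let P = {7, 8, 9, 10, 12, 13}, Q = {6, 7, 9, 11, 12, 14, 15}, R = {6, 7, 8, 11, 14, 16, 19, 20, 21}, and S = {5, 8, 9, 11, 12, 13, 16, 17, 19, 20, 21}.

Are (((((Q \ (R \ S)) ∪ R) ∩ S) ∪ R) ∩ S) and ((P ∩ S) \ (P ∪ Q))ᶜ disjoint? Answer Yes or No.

No

R \ S = {6, 7, 14}
Q \ (R \ S) = {9, 11, 12, 15}
(Q \ (R \ S)) ∪ R = {6, 7, 8, 9, 11, 12, 14, 15, 16, 19, 20, 21}
((Q \ (R \ S)) ∪ R) ∩ S = {8, 9, 11, 12, 16, 19, 20, 21}
(((Q \ (R \ S)) ∪ R) ∩ S) ∪ R = {6, 7, 8, 9, 11, 12, 14, 16, 19, 20, 21}
((((Q \ (R \ S)) ∪ R) ∩ S) ∪ R) ∩ S = {8, 9, 11, 12, 16, 19, 20, 21}
P ∩ S = {8, 9, 12, 13}
P ∪ Q = {6, 7, 8, 9, 10, 11, 12, 13, 14, 15}
(P ∩ S) \ (P ∪ Q) = {}
((P ∩ S) \ (P ∪ Q))ᶜ = {5, 6, 7, 8, 9, 10, 11, 12, 13, 14, 15, 16, 17, 18, 19, 20, 21}
8 lies in both, so they are not disjoint.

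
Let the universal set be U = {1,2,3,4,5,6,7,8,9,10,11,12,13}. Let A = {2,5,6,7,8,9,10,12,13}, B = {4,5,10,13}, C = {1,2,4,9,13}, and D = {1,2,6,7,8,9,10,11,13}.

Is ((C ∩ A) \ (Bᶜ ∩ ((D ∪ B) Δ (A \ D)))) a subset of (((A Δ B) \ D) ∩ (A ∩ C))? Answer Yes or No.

C ∩ A = {2,9,13}
Bᶜ = {1,2,3,6,7,8,9,11,12}
D ∪ B = {1,2,4,5,6,7,8,9,10,11,13}
A \ D = {5,12}
(D ∪ B) Δ (A \ D) = {1,2,4,6,7,8,9,10,11,12,13}
Bᶜ ∩ ((D ∪ B) Δ (A \ D)) = {1,2,6,7,8,9,11,12}
(C ∩ A) \ (Bᶜ ∩ ((D ∪ B) Δ (A \ D))) = {13}
A Δ B = {2,4,6,7,8,9,12}
(A Δ B) \ D = {4,12}
A ∩ C = {2,9,13}
((A Δ B) \ D) ∩ (A ∩ C) = {}
13 ∈ (C ∩ A) \ (Bᶜ ∩ ((D ∪ B) Δ (A \ D))) but 13 ∉ ((A Δ B) \ D) ∩ (A ∩ C), so the inclusion fails.

No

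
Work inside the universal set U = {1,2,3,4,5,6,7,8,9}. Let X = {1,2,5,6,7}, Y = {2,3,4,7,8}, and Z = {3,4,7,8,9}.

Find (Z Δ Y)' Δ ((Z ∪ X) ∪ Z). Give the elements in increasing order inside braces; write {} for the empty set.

{2,9}

Z Δ Y = {2,9}
(Z Δ Y)' = {1,3,4,5,6,7,8}
Z ∪ X = {1,2,3,4,5,6,7,8,9}
(Z ∪ X) ∪ Z = {1,2,3,4,5,6,7,8,9}
(Z Δ Y)' Δ ((Z ∪ X) ∪ Z) = {2,9}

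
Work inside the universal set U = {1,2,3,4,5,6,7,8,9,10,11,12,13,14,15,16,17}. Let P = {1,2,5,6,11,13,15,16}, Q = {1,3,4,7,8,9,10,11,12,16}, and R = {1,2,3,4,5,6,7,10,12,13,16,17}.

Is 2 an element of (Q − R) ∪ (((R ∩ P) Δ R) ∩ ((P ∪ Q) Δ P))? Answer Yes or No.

No

2 ∉ Q and 2 ∈ R, so 2 ∉ Q − R
2 ∈ R and 2 ∈ P, so 2 ∈ R ∩ P
2 ∈ (R ∩ P) and 2 ∈ R, so 2 ∉ (R ∩ P) Δ R
2 ∈ P and 2 ∉ Q, so 2 ∈ P ∪ Q
2 ∈ (P ∪ Q) and 2 ∈ P, so 2 ∉ (P ∪ Q) Δ P
2 ∉ ((R ∩ P) Δ R) and 2 ∉ ((P ∪ Q) Δ P), so 2 ∉ ((R ∩ P) Δ R) ∩ ((P ∪ Q) Δ P)
2 ∉ (Q − R) and 2 ∉ (((R ∩ P) Δ R) ∩ ((P ∪ Q) Δ P)), so 2 ∉ (Q − R) ∪ (((R ∩ P) Δ R) ∩ ((P ∪ Q) Δ P))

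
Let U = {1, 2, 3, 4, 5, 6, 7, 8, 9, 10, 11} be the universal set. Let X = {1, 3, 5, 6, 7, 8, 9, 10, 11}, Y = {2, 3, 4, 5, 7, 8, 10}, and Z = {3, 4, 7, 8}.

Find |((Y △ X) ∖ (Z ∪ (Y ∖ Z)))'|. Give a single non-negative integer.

7

Y △ X = {1, 2, 4, 6, 9, 11}
Y ∖ Z = {2, 5, 10}
Z ∪ (Y ∖ Z) = {2, 3, 4, 5, 7, 8, 10}
(Y △ X) ∖ (Z ∪ (Y ∖ Z)) = {1, 6, 9, 11}
((Y △ X) ∖ (Z ∪ (Y ∖ Z)))' = {2, 3, 4, 5, 7, 8, 10}
|((Y △ X) ∖ (Z ∪ (Y ∖ Z)))'| = 7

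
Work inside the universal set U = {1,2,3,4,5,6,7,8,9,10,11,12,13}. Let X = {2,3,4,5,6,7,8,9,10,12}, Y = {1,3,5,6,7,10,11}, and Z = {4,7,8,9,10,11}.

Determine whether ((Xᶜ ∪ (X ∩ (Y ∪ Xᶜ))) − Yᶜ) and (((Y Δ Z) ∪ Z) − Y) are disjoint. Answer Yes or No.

Yes

Xᶜ = {1,11,13}
Y ∪ Xᶜ = {1,3,5,6,7,10,11,13}
X ∩ (Y ∪ Xᶜ) = {3,5,6,7,10}
Xᶜ ∪ (X ∩ (Y ∪ Xᶜ)) = {1,3,5,6,7,10,11,13}
Yᶜ = {2,4,8,9,12,13}
(Xᶜ ∪ (X ∩ (Y ∪ Xᶜ))) − Yᶜ = {1,3,5,6,7,10,11}
Y Δ Z = {1,3,4,5,6,8,9}
(Y Δ Z) ∪ Z = {1,3,4,5,6,7,8,9,10,11}
((Y Δ Z) ∪ Z) − Y = {4,8,9}
{1,3,5,6,7,10,11} and {4,8,9} share no elements.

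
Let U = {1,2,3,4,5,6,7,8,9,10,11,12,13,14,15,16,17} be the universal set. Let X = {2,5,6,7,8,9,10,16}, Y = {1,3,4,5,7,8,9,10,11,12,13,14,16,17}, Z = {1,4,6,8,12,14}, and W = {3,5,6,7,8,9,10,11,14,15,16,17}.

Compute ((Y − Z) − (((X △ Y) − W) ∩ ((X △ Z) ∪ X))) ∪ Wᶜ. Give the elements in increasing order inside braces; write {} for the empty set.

Y − Z = {3,5,7,9,10,11,13,16,17}
X △ Y = {1,2,3,4,6,11,12,13,14,17}
(X △ Y) − W = {1,2,4,12,13}
X △ Z = {1,2,4,5,7,9,10,12,14,16}
(X △ Z) ∪ X = {1,2,4,5,6,7,8,9,10,12,14,16}
((X △ Y) − W) ∩ ((X △ Z) ∪ X) = {1,2,4,12}
(Y − Z) − (((X △ Y) − W) ∩ ((X △ Z) ∪ X)) = {3,5,7,9,10,11,13,16,17}
Wᶜ = {1,2,4,12,13}
((Y − Z) − (((X △ Y) − W) ∩ ((X △ Z) ∪ X))) ∪ Wᶜ = {1,2,3,4,5,7,9,10,11,12,13,16,17}

{1,2,3,4,5,7,9,10,11,12,13,16,17}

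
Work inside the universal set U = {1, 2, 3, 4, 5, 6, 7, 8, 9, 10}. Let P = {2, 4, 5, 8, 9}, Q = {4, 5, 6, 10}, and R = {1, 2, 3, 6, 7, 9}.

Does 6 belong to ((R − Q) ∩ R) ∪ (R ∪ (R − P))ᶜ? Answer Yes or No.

No

6 ∈ R and 6 ∈ Q, so 6 ∉ R − Q
6 ∉ (R − Q) and 6 ∈ R, so 6 ∉ (R − Q) ∩ R
6 ∈ R and 6 ∉ P, so 6 ∈ R − P
6 ∈ R and 6 ∈ (R − P), so 6 ∈ R ∪ (R − P)
6 ∉ (R ∪ (R − P))ᶜ since 6 ∈ (R ∪ (R − P))
6 ∉ ((R − Q) ∩ R) and 6 ∉ (R ∪ (R − P))ᶜ, so 6 ∉ ((R − Q) ∩ R) ∪ (R ∪ (R − P))ᶜ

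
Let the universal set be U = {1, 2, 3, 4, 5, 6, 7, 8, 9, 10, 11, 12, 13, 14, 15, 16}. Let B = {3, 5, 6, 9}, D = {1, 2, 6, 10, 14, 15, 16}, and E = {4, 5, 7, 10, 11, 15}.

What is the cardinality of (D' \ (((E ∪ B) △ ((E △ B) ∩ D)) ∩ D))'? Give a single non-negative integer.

D' = {3, 4, 5, 7, 8, 9, 11, 12, 13}
E ∪ B = {3, 4, 5, 6, 7, 9, 10, 11, 15}
E △ B = {3, 4, 6, 7, 9, 10, 11, 15}
(E △ B) ∩ D = {6, 10, 15}
(E ∪ B) △ ((E △ B) ∩ D) = {3, 4, 5, 7, 9, 11}
((E ∪ B) △ ((E △ B) ∩ D)) ∩ D = {}
D' \ (((E ∪ B) △ ((E △ B) ∩ D)) ∩ D) = {3, 4, 5, 7, 8, 9, 11, 12, 13}
(D' \ (((E ∪ B) △ ((E △ B) ∩ D)) ∩ D))' = {1, 2, 6, 10, 14, 15, 16}
|(D' \ (((E ∪ B) △ ((E △ B) ∩ D)) ∩ D))'| = 7

7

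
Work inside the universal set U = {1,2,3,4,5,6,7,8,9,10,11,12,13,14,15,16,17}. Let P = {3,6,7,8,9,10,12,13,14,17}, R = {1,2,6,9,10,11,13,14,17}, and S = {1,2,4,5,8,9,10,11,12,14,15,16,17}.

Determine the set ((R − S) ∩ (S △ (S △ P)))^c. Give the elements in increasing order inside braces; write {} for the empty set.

R − S = {6,13}
S △ P = {1,2,3,4,5,6,7,11,13,15,16}
S △ (S △ P) = {3,6,7,8,9,10,12,13,14,17}
(R − S) ∩ (S △ (S △ P)) = {6,13}
((R − S) ∩ (S △ (S △ P)))^c = {1,2,3,4,5,7,8,9,10,11,12,14,15,16,17}

{1,2,3,4,5,7,8,9,10,11,12,14,15,16,17}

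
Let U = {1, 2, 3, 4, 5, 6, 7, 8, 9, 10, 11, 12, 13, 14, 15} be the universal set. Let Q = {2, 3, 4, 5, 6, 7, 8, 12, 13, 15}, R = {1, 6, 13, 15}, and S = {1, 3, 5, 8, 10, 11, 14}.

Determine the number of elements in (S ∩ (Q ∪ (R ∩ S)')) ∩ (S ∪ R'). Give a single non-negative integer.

6

R ∩ S = {1}
(R ∩ S)' = {2, 3, 4, 5, 6, 7, 8, 9, 10, 11, 12, 13, 14, 15}
Q ∪ (R ∩ S)' = {2, 3, 4, 5, 6, 7, 8, 9, 10, 11, 12, 13, 14, 15}
S ∩ (Q ∪ (R ∩ S)') = {3, 5, 8, 10, 11, 14}
R' = {2, 3, 4, 5, 7, 8, 9, 10, 11, 12, 14}
S ∪ R' = {1, 2, 3, 4, 5, 7, 8, 9, 10, 11, 12, 14}
(S ∩ (Q ∪ (R ∩ S)')) ∩ (S ∪ R') = {3, 5, 8, 10, 11, 14}
|(S ∩ (Q ∪ (R ∩ S)')) ∩ (S ∪ R')| = 6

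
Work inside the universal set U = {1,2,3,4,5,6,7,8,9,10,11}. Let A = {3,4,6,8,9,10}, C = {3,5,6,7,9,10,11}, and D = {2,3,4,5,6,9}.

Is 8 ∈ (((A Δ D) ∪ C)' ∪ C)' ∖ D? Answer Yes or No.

8 ∈ A and 8 ∉ D, so 8 ∈ A Δ D
8 ∈ (A Δ D) and 8 ∉ C, so 8 ∈ (A Δ D) ∪ C
8 ∉ ((A Δ D) ∪ C)' since 8 ∈ ((A Δ D) ∪ C)
8 ∉ ((A Δ D) ∪ C)' and 8 ∉ C, so 8 ∉ ((A Δ D) ∪ C)' ∪ C
8 ∈ (((A Δ D) ∪ C)' ∪ C)' since 8 ∉ (((A Δ D) ∪ C)' ∪ C)
8 ∈ (((A Δ D) ∪ C)' ∪ C)' and 8 ∉ D, so 8 ∈ (((A Δ D) ∪ C)' ∪ C)' ∖ D

Yes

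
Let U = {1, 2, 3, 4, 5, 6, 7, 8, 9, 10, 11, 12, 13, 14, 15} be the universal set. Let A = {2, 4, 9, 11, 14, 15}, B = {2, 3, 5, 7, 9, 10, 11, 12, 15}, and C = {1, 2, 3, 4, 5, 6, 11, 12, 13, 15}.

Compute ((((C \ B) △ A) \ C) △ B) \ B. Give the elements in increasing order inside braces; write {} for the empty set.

C \ B = {1, 4, 6, 13}
(C \ B) △ A = {1, 2, 6, 9, 11, 13, 14, 15}
((C \ B) △ A) \ C = {9, 14}
(((C \ B) △ A) \ C) △ B = {2, 3, 5, 7, 10, 11, 12, 14, 15}
((((C \ B) △ A) \ C) △ B) \ B = {14}

{14}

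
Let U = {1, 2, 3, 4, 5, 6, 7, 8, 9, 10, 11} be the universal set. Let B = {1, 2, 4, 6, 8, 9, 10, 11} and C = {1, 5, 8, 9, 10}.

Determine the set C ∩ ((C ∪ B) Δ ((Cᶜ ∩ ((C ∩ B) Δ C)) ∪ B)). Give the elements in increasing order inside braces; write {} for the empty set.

C ∪ B = {1, 2, 4, 5, 6, 8, 9, 10, 11}
Cᶜ = {2, 3, 4, 6, 7, 11}
C ∩ B = {1, 8, 9, 10}
(C ∩ B) Δ C = {5}
Cᶜ ∩ ((C ∩ B) Δ C) = {}
(Cᶜ ∩ ((C ∩ B) Δ C)) ∪ B = {1, 2, 4, 6, 8, 9, 10, 11}
(C ∪ B) Δ ((Cᶜ ∩ ((C ∩ B) Δ C)) ∪ B) = {5}
C ∩ ((C ∪ B) Δ ((Cᶜ ∩ ((C ∩ B) Δ C)) ∪ B)) = {5}

{5}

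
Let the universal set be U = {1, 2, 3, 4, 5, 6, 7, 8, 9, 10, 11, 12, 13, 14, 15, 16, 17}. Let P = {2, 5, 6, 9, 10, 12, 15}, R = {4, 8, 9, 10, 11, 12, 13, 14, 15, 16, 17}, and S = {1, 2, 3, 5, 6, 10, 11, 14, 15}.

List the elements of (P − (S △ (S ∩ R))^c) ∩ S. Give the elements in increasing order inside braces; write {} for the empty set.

{2, 5, 6}

S ∩ R = {10, 11, 14, 15}
S △ (S ∩ R) = {1, 2, 3, 5, 6}
(S △ (S ∩ R))^c = {4, 7, 8, 9, 10, 11, 12, 13, 14, 15, 16, 17}
P − (S △ (S ∩ R))^c = {2, 5, 6}
(P − (S △ (S ∩ R))^c) ∩ S = {2, 5, 6}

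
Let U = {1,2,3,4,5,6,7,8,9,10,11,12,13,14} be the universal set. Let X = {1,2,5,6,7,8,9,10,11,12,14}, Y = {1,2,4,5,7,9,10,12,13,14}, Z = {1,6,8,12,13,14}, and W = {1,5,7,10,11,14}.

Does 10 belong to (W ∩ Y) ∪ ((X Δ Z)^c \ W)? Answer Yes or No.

10 ∈ W and 10 ∈ Y, so 10 ∈ W ∩ Y
10 ∈ X and 10 ∉ Z, so 10 ∈ X Δ Z
10 ∉ (X Δ Z)^c since 10 ∈ (X Δ Z)
10 ∉ (X Δ Z)^c and 10 ∈ W, so 10 ∉ (X Δ Z)^c \ W
10 ∈ (W ∩ Y) and 10 ∉ ((X Δ Z)^c \ W), so 10 ∈ (W ∩ Y) ∪ ((X Δ Z)^c \ W)

Yes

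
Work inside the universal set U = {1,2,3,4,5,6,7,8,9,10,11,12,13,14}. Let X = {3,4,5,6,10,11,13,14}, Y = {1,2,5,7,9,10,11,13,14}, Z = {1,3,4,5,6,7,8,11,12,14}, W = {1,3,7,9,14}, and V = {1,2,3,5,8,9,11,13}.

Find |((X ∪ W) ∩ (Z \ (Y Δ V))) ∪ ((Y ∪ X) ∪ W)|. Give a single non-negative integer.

12

X ∪ W = {1,3,4,5,6,7,9,10,11,13,14}
Y Δ V = {3,7,8,10,14}
Z \ (Y Δ V) = {1,4,5,6,11,12}
(X ∪ W) ∩ (Z \ (Y Δ V)) = {1,4,5,6,11}
Y ∪ X = {1,2,3,4,5,6,7,9,10,11,13,14}
(Y ∪ X) ∪ W = {1,2,3,4,5,6,7,9,10,11,13,14}
((X ∪ W) ∩ (Z \ (Y Δ V))) ∪ ((Y ∪ X) ∪ W) = {1,2,3,4,5,6,7,9,10,11,13,14}
|((X ∪ W) ∩ (Z \ (Y Δ V))) ∪ ((Y ∪ X) ∪ W)| = 12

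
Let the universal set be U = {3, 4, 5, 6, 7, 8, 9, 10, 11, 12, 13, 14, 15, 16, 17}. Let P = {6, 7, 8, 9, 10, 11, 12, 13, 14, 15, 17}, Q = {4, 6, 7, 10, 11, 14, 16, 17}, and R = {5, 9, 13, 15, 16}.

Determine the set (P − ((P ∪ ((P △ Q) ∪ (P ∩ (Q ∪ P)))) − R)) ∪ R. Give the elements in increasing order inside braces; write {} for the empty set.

P △ Q = {4, 8, 9, 12, 13, 15, 16}
Q ∪ P = {4, 6, 7, 8, 9, 10, 11, 12, 13, 14, 15, 16, 17}
P ∩ (Q ∪ P) = {6, 7, 8, 9, 10, 11, 12, 13, 14, 15, 17}
(P △ Q) ∪ (P ∩ (Q ∪ P)) = {4, 6, 7, 8, 9, 10, 11, 12, 13, 14, 15, 16, 17}
P ∪ ((P △ Q) ∪ (P ∩ (Q ∪ P))) = {4, 6, 7, 8, 9, 10, 11, 12, 13, 14, 15, 16, 17}
(P ∪ ((P △ Q) ∪ (P ∩ (Q ∪ P)))) − R = {4, 6, 7, 8, 10, 11, 12, 14, 17}
P − ((P ∪ ((P △ Q) ∪ (P ∩ (Q ∪ P)))) − R) = {9, 13, 15}
(P − ((P ∪ ((P △ Q) ∪ (P ∩ (Q ∪ P)))) − R)) ∪ R = {5, 9, 13, 15, 16}

{5, 9, 13, 15, 16}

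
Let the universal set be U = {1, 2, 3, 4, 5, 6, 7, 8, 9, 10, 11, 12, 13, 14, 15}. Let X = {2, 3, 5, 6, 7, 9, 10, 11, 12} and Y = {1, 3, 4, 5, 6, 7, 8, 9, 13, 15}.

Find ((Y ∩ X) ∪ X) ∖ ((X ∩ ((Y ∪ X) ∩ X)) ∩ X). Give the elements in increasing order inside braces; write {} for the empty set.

Y ∩ X = {3, 5, 6, 7, 9}
(Y ∩ X) ∪ X = {2, 3, 5, 6, 7, 9, 10, 11, 12}
Y ∪ X = {1, 2, 3, 4, 5, 6, 7, 8, 9, 10, 11, 12, 13, 15}
(Y ∪ X) ∩ X = {2, 3, 5, 6, 7, 9, 10, 11, 12}
X ∩ ((Y ∪ X) ∩ X) = {2, 3, 5, 6, 7, 9, 10, 11, 12}
(X ∩ ((Y ∪ X) ∩ X)) ∩ X = {2, 3, 5, 6, 7, 9, 10, 11, 12}
((Y ∩ X) ∪ X) ∖ ((X ∩ ((Y ∪ X) ∩ X)) ∩ X) = {}

{}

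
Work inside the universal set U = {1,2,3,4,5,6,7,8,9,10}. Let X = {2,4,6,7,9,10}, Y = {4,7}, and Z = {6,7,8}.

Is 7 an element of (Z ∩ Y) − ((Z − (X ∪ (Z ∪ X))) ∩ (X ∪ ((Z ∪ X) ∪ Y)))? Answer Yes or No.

Yes

7 ∈ Z and 7 ∈ Y, so 7 ∈ Z ∩ Y
7 ∈ Z and 7 ∈ X, so 7 ∈ Z ∪ X
7 ∈ X and 7 ∈ (Z ∪ X), so 7 ∈ X ∪ (Z ∪ X)
7 ∈ Z and 7 ∈ (X ∪ (Z ∪ X)), so 7 ∉ Z − (X ∪ (Z ∪ X))
7 ∈ Z and 7 ∈ X, so 7 ∈ Z ∪ X
7 ∈ (Z ∪ X) and 7 ∈ Y, so 7 ∈ (Z ∪ X) ∪ Y
7 ∈ X and 7 ∈ ((Z ∪ X) ∪ Y), so 7 ∈ X ∪ ((Z ∪ X) ∪ Y)
7 ∉ (Z − (X ∪ (Z ∪ X))) and 7 ∈ (X ∪ ((Z ∪ X) ∪ Y)), so 7 ∉ (Z − (X ∪ (Z ∪ X))) ∩ (X ∪ ((Z ∪ X) ∪ Y))
7 ∈ (Z ∩ Y) and 7 ∉ ((Z − (X ∪ (Z ∪ X))) ∩ (X ∪ ((Z ∪ X) ∪ Y))), so 7 ∈ (Z ∩ Y) − ((Z − (X ∪ (Z ∪ X))) ∩ (X ∪ ((Z ∪ X) ∪ Y)))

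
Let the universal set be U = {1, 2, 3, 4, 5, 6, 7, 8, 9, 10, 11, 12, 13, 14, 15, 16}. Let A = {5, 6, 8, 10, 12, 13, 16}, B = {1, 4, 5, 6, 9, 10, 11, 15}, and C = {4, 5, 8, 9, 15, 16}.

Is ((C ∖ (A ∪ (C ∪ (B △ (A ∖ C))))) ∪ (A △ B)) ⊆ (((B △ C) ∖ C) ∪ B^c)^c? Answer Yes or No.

No

A ∖ C = {6, 10, 12, 13}
B △ (A ∖ C) = {1, 4, 5, 9, 11, 12, 13, 15}
C ∪ (B △ (A ∖ C)) = {1, 4, 5, 8, 9, 11, 12, 13, 15, 16}
A ∪ (C ∪ (B △ (A ∖ C))) = {1, 4, 5, 6, 8, 9, 10, 11, 12, 13, 15, 16}
C ∖ (A ∪ (C ∪ (B △ (A ∖ C)))) = {}
A △ B = {1, 4, 8, 9, 11, 12, 13, 15, 16}
(C ∖ (A ∪ (C ∪ (B △ (A ∖ C))))) ∪ (A △ B) = {1, 4, 8, 9, 11, 12, 13, 15, 16}
B △ C = {1, 6, 8, 10, 11, 16}
(B △ C) ∖ C = {1, 6, 10, 11}
B^c = {2, 3, 7, 8, 12, 13, 14, 16}
((B △ C) ∖ C) ∪ B^c = {1, 2, 3, 6, 7, 8, 10, 11, 12, 13, 14, 16}
(((B △ C) ∖ C) ∪ B^c)^c = {4, 5, 9, 15}
1 ∈ (C ∖ (A ∪ (C ∪ (B △ (A ∖ C))))) ∪ (A △ B) but 1 ∉ (((B △ C) ∖ C) ∪ B^c)^c, so the inclusion fails.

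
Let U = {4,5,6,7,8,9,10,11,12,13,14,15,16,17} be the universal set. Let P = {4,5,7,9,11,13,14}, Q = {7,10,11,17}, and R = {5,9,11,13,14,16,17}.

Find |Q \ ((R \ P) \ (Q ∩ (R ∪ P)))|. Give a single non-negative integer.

4

R \ P = {16,17}
R ∪ P = {4,5,7,9,11,13,14,16,17}
Q ∩ (R ∪ P) = {7,11,17}
(R \ P) \ (Q ∩ (R ∪ P)) = {16}
Q \ ((R \ P) \ (Q ∩ (R ∪ P))) = {7,10,11,17}
|Q \ ((R \ P) \ (Q ∩ (R ∪ P)))| = 4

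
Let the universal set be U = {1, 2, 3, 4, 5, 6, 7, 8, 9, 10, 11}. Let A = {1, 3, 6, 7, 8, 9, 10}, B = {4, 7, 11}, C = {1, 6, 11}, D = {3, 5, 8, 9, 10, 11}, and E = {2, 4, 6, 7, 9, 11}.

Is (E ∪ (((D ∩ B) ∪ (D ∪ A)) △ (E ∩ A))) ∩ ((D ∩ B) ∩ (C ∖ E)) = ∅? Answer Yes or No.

Yes

D ∩ B = {11}
D ∪ A = {1, 3, 5, 6, 7, 8, 9, 10, 11}
(D ∩ B) ∪ (D ∪ A) = {1, 3, 5, 6, 7, 8, 9, 10, 11}
E ∩ A = {6, 7, 9}
((D ∩ B) ∪ (D ∪ A)) △ (E ∩ A) = {1, 3, 5, 8, 10, 11}
E ∪ (((D ∩ B) ∪ (D ∪ A)) △ (E ∩ A)) = {1, 2, 3, 4, 5, 6, 7, 8, 9, 10, 11}
C ∖ E = {1}
(D ∩ B) ∩ (C ∖ E) = {}
{1, 2, 3, 4, 5, 6, 7, 8, 9, 10, 11} and {} share no elements.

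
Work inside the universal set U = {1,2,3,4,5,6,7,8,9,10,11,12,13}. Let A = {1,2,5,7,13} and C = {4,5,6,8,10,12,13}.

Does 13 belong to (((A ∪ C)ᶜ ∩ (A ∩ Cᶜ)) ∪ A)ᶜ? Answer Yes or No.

13 ∈ A and 13 ∈ C, so 13 ∈ A ∪ C
13 ∉ (A ∪ C)ᶜ since 13 ∈ (A ∪ C)
13 ∈ C, so 13 ∉ Cᶜ
13 ∈ A and 13 ∉ Cᶜ, so 13 ∉ A ∩ Cᶜ
13 ∉ (A ∪ C)ᶜ and 13 ∉ (A ∩ Cᶜ), so 13 ∉ (A ∪ C)ᶜ ∩ (A ∩ Cᶜ)
13 ∉ ((A ∪ C)ᶜ ∩ (A ∩ Cᶜ)) and 13 ∈ A, so 13 ∈ ((A ∪ C)ᶜ ∩ (A ∩ Cᶜ)) ∪ A
13 ∉ (((A ∪ C)ᶜ ∩ (A ∩ Cᶜ)) ∪ A)ᶜ since 13 ∈ (((A ∪ C)ᶜ ∩ (A ∩ Cᶜ)) ∪ A)

No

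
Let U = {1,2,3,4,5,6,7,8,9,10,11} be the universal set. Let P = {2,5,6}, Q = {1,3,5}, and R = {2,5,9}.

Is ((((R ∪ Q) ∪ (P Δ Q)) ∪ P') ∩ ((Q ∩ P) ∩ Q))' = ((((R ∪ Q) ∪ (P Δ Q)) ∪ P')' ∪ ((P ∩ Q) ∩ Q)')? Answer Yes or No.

Yes

R ∪ Q = {1,2,3,5,9}
P Δ Q = {1,2,3,6}
(R ∪ Q) ∪ (P Δ Q) = {1,2,3,5,6,9}
P' = {1,3,4,7,8,9,10,11}
((R ∪ Q) ∪ (P Δ Q)) ∪ P' = {1,2,3,4,5,6,7,8,9,10,11}
Q ∩ P = {5}
(Q ∩ P) ∩ Q = {5}
(((R ∪ Q) ∪ (P Δ Q)) ∪ P') ∩ ((Q ∩ P) ∩ Q) = {5}
((((R ∪ Q) ∪ (P Δ Q)) ∪ P') ∩ ((Q ∩ P) ∩ Q))' = {1,2,3,4,6,7,8,9,10,11}
(((R ∪ Q) ∪ (P Δ Q)) ∪ P')' = {}
P ∩ Q = {5}
(P ∩ Q) ∩ Q = {5}
((P ∩ Q) ∩ Q)' = {1,2,3,4,6,7,8,9,10,11}
(((R ∪ Q) ∪ (P Δ Q)) ∪ P')' ∪ ((P ∩ Q) ∩ Q)' = {1,2,3,4,6,7,8,9,10,11}
Both equal {1,2,3,4,6,7,8,9,10,11}, so ((((R ∪ Q) ∪ (P Δ Q)) ∪ P') ∩ ((Q ∩ P) ∩ Q))' = (((R ∪ Q) ∪ (P Δ Q)) ∪ P')' ∪ ((P ∩ Q) ∩ Q)'.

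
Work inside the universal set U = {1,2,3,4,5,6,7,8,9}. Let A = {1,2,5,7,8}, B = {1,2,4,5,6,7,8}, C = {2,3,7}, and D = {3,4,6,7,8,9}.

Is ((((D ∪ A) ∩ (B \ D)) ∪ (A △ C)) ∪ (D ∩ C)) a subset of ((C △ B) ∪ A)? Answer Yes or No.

Yes

D ∪ A = {1,2,3,4,5,6,7,8,9}
B \ D = {1,2,5}
(D ∪ A) ∩ (B \ D) = {1,2,5}
A △ C = {1,3,5,8}
((D ∪ A) ∩ (B \ D)) ∪ (A △ C) = {1,2,3,5,8}
D ∩ C = {3,7}
(((D ∪ A) ∩ (B \ D)) ∪ (A △ C)) ∪ (D ∩ C) = {1,2,3,5,7,8}
C △ B = {1,3,4,5,6,8}
(C △ B) ∪ A = {1,2,3,4,5,6,7,8}
Every element of {1,2,3,5,7,8} is in {1,2,3,4,5,6,7,8}, so (((D ∪ A) ∩ (B \ D)) ∪ (A △ C)) ∪ (D ∩ C) ⊆ (C △ B) ∪ A.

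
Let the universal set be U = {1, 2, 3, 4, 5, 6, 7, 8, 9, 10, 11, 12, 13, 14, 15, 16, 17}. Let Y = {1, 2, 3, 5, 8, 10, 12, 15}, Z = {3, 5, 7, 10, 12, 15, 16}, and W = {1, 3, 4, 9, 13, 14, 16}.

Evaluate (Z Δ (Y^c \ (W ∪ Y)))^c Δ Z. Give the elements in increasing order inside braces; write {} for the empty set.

Y^c = {4, 6, 7, 9, 11, 13, 14, 16, 17}
W ∪ Y = {1, 2, 3, 4, 5, 8, 9, 10, 12, 13, 14, 15, 16}
Y^c \ (W ∪ Y) = {6, 7, 11, 17}
Z Δ (Y^c \ (W ∪ Y)) = {3, 5, 6, 10, 11, 12, 15, 16, 17}
(Z Δ (Y^c \ (W ∪ Y)))^c = {1, 2, 4, 7, 8, 9, 13, 14}
(Z Δ (Y^c \ (W ∪ Y)))^c Δ Z = {1, 2, 3, 4, 5, 8, 9, 10, 12, 13, 14, 15, 16}

{1, 2, 3, 4, 5, 8, 9, 10, 12, 13, 14, 15, 16}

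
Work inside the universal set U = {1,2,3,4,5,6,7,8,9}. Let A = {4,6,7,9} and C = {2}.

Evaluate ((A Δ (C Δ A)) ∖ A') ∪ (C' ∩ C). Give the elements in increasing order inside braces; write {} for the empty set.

C Δ A = {2,4,6,7,9}
A Δ (C Δ A) = {2}
A' = {1,2,3,5,8}
(A Δ (C Δ A)) ∖ A' = {}
C' = {1,3,4,5,6,7,8,9}
C' ∩ C = {}
((A Δ (C Δ A)) ∖ A') ∪ (C' ∩ C) = {}

{}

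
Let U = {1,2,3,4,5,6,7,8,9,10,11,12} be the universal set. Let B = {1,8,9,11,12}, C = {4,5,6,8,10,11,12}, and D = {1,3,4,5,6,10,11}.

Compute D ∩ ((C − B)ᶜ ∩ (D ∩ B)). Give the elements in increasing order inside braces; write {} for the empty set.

{1,11}

C − B = {4,5,6,10}
(C − B)ᶜ = {1,2,3,7,8,9,11,12}
D ∩ B = {1,11}
(C − B)ᶜ ∩ (D ∩ B) = {1,11}
D ∩ ((C − B)ᶜ ∩ (D ∩ B)) = {1,11}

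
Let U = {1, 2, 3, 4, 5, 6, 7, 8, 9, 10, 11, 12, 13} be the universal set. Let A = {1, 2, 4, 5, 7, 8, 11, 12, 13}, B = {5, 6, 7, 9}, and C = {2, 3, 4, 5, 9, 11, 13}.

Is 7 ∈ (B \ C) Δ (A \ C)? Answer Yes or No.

7 ∈ B and 7 ∉ C, so 7 ∈ B \ C
7 ∈ A and 7 ∉ C, so 7 ∈ A \ C
7 ∈ (B \ C) and 7 ∈ (A \ C), so 7 ∉ (B \ C) Δ (A \ C)

No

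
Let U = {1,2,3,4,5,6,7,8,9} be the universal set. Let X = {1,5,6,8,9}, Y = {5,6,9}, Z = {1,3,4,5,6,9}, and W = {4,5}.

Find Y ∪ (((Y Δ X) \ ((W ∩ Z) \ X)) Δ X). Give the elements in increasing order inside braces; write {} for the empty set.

Y Δ X = {1,8}
W ∩ Z = {4,5}
(W ∩ Z) \ X = {4}
(Y Δ X) \ ((W ∩ Z) \ X) = {1,8}
((Y Δ X) \ ((W ∩ Z) \ X)) Δ X = {5,6,9}
Y ∪ (((Y Δ X) \ ((W ∩ Z) \ X)) Δ X) = {5,6,9}

{5,6,9}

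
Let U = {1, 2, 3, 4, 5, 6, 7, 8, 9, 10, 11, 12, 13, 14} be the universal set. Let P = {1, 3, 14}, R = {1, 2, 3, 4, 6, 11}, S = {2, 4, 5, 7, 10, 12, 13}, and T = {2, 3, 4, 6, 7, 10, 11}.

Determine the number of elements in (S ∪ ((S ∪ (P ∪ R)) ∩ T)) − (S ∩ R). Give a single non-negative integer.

8

P ∪ R = {1, 2, 3, 4, 6, 11, 14}
S ∪ (P ∪ R) = {1, 2, 3, 4, 5, 6, 7, 10, 11, 12, 13, 14}
(S ∪ (P ∪ R)) ∩ T = {2, 3, 4, 6, 7, 10, 11}
S ∪ ((S ∪ (P ∪ R)) ∩ T) = {2, 3, 4, 5, 6, 7, 10, 11, 12, 13}
S ∩ R = {2, 4}
(S ∪ ((S ∪ (P ∪ R)) ∩ T)) − (S ∩ R) = {3, 5, 6, 7, 10, 11, 12, 13}
|(S ∪ ((S ∪ (P ∪ R)) ∩ T)) − (S ∩ R)| = 8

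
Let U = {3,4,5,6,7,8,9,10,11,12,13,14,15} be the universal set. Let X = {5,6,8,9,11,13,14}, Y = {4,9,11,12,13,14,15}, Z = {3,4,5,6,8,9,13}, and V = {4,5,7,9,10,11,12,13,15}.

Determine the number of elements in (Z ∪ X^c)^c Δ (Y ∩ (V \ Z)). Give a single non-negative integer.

X^c = {3,4,7,10,12,15}
Z ∪ X^c = {3,4,5,6,7,8,9,10,12,13,15}
(Z ∪ X^c)^c = {11,14}
V \ Z = {7,10,11,12,15}
Y ∩ (V \ Z) = {11,12,15}
(Z ∪ X^c)^c Δ (Y ∩ (V \ Z)) = {12,14,15}
|(Z ∪ X^c)^c Δ (Y ∩ (V \ Z))| = 3

3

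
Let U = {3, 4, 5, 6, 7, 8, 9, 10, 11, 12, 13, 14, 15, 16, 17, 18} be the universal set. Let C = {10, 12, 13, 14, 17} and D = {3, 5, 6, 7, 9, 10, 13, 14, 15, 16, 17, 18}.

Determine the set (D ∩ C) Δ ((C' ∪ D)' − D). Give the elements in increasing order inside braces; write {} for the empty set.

{10, 12, 13, 14, 17}

D ∩ C = {10, 13, 14, 17}
C' = {3, 4, 5, 6, 7, 8, 9, 11, 15, 16, 18}
C' ∪ D = {3, 4, 5, 6, 7, 8, 9, 10, 11, 13, 14, 15, 16, 17, 18}
(C' ∪ D)' = {12}
(C' ∪ D)' − D = {12}
(D ∩ C) Δ ((C' ∪ D)' − D) = {10, 12, 13, 14, 17}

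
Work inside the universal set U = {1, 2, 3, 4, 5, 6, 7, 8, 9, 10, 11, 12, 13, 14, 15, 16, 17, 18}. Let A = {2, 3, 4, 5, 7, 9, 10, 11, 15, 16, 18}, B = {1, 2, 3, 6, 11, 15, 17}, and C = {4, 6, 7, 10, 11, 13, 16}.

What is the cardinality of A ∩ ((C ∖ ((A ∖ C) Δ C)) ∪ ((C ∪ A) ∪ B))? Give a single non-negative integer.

A ∖ C = {2, 3, 5, 9, 15, 18}
(A ∖ C) Δ C = {2, 3, 4, 5, 6, 7, 9, 10, 11, 13, 15, 16, 18}
C ∖ ((A ∖ C) Δ C) = {}
C ∪ A = {2, 3, 4, 5, 6, 7, 9, 10, 11, 13, 15, 16, 18}
(C ∪ A) ∪ B = {1, 2, 3, 4, 5, 6, 7, 9, 10, 11, 13, 15, 16, 17, 18}
(C ∖ ((A ∖ C) Δ C)) ∪ ((C ∪ A) ∪ B) = {1, 2, 3, 4, 5, 6, 7, 9, 10, 11, 13, 15, 16, 17, 18}
A ∩ ((C ∖ ((A ∖ C) Δ C)) ∪ ((C ∪ A) ∪ B)) = {2, 3, 4, 5, 7, 9, 10, 11, 15, 16, 18}
|A ∩ ((C ∖ ((A ∖ C) Δ C)) ∪ ((C ∪ A) ∪ B))| = 11

11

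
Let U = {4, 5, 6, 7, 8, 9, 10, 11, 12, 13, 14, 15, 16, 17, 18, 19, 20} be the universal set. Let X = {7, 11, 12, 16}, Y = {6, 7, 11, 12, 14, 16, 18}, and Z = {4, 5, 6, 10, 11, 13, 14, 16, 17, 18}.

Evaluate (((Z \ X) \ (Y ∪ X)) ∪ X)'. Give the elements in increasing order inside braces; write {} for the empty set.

Z \ X = {4, 5, 6, 10, 13, 14, 17, 18}
Y ∪ X = {6, 7, 11, 12, 14, 16, 18}
(Z \ X) \ (Y ∪ X) = {4, 5, 10, 13, 17}
((Z \ X) \ (Y ∪ X)) ∪ X = {4, 5, 7, 10, 11, 12, 13, 16, 17}
(((Z \ X) \ (Y ∪ X)) ∪ X)' = {6, 8, 9, 14, 15, 18, 19, 20}

{6, 8, 9, 14, 15, 18, 19, 20}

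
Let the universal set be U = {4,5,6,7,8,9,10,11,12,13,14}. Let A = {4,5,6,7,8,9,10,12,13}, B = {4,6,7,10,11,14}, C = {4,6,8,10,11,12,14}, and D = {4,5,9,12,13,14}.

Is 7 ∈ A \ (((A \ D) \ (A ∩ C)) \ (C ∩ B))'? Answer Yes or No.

Yes

7 ∈ A and 7 ∉ D, so 7 ∈ A \ D
7 ∈ A and 7 ∉ C, so 7 ∉ A ∩ C
7 ∈ (A \ D) and 7 ∉ (A ∩ C), so 7 ∈ (A \ D) \ (A ∩ C)
7 ∉ C and 7 ∈ B, so 7 ∉ C ∩ B
7 ∈ ((A \ D) \ (A ∩ C)) and 7 ∉ (C ∩ B), so 7 ∈ ((A \ D) \ (A ∩ C)) \ (C ∩ B)
7 ∉ (((A \ D) \ (A ∩ C)) \ (C ∩ B))' since 7 ∈ (((A \ D) \ (A ∩ C)) \ (C ∩ B))
7 ∈ A and 7 ∉ (((A \ D) \ (A ∩ C)) \ (C ∩ B))', so 7 ∈ A \ (((A \ D) \ (A ∩ C)) \ (C ∩ B))'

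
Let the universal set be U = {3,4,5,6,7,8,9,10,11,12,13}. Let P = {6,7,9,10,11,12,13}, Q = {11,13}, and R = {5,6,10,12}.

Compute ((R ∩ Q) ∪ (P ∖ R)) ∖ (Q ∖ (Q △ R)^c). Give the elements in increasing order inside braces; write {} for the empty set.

{7,9}

R ∩ Q = {}
P ∖ R = {7,9,11,13}
(R ∩ Q) ∪ (P ∖ R) = {7,9,11,13}
Q △ R = {5,6,10,11,12,13}
(Q △ R)^c = {3,4,7,8,9}
Q ∖ (Q △ R)^c = {11,13}
((R ∩ Q) ∪ (P ∖ R)) ∖ (Q ∖ (Q △ R)^c) = {7,9}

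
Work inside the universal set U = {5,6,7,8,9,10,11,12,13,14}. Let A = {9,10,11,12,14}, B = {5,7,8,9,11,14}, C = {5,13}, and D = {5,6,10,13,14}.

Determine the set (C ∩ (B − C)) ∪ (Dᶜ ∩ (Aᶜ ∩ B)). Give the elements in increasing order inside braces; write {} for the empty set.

{7,8}

B − C = {7,8,9,11,14}
C ∩ (B − C) = {}
Dᶜ = {7,8,9,11,12}
Aᶜ = {5,6,7,8,13}
Aᶜ ∩ B = {5,7,8}
Dᶜ ∩ (Aᶜ ∩ B) = {7,8}
(C ∩ (B − C)) ∪ (Dᶜ ∩ (Aᶜ ∩ B)) = {7,8}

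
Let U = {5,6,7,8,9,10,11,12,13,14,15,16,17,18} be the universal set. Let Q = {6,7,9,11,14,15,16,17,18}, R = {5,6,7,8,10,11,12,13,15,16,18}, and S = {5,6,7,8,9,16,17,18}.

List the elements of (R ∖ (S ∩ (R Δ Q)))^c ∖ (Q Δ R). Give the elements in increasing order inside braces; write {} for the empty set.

{}

R Δ Q = {5,8,9,10,12,13,14,17}
S ∩ (R Δ Q) = {5,8,9,17}
R ∖ (S ∩ (R Δ Q)) = {6,7,10,11,12,13,15,16,18}
(R ∖ (S ∩ (R Δ Q)))^c = {5,8,9,14,17}
Q Δ R = {5,8,9,10,12,13,14,17}
(R ∖ (S ∩ (R Δ Q)))^c ∖ (Q Δ R) = {}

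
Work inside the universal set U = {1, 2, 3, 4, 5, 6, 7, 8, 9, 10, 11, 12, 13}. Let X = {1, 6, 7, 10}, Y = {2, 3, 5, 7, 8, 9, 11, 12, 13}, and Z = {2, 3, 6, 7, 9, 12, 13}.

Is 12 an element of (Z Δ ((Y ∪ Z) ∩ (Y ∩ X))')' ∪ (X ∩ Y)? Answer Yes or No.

12 ∈ Y and 12 ∈ Z, so 12 ∈ Y ∪ Z
12 ∈ Y and 12 ∉ X, so 12 ∉ Y ∩ X
12 ∈ (Y ∪ Z) and 12 ∉ (Y ∩ X), so 12 ∉ (Y ∪ Z) ∩ (Y ∩ X)
12 ∈ ((Y ∪ Z) ∩ (Y ∩ X))' since 12 ∉ ((Y ∪ Z) ∩ (Y ∩ X))
12 ∈ Z and 12 ∈ ((Y ∪ Z) ∩ (Y ∩ X))', so 12 ∉ Z Δ ((Y ∪ Z) ∩ (Y ∩ X))'
12 ∈ (Z Δ ((Y ∪ Z) ∩ (Y ∩ X))')' since 12 ∉ (Z Δ ((Y ∪ Z) ∩ (Y ∩ X))')
12 ∉ X and 12 ∈ Y, so 12 ∉ X ∩ Y
12 ∈ (Z Δ ((Y ∪ Z) ∩ (Y ∩ X))')' and 12 ∉ (X ∩ Y), so 12 ∈ (Z Δ ((Y ∪ Z) ∩ (Y ∩ X))')' ∪ (X ∩ Y)

Yes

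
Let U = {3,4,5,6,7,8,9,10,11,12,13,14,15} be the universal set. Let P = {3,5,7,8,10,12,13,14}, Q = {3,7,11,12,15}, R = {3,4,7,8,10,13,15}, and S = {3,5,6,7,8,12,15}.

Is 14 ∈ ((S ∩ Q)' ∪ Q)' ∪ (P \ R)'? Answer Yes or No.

No

14 ∉ S and 14 ∉ Q, so 14 ∉ S ∩ Q
14 ∈ (S ∩ Q)' since 14 ∉ (S ∩ Q)
14 ∈ (S ∩ Q)' and 14 ∉ Q, so 14 ∈ (S ∩ Q)' ∪ Q
14 ∉ ((S ∩ Q)' ∪ Q)' since 14 ∈ ((S ∩ Q)' ∪ Q)
14 ∈ P and 14 ∉ R, so 14 ∈ P \ R
14 ∉ (P \ R)' since 14 ∈ (P \ R)
14 ∉ ((S ∩ Q)' ∪ Q)' and 14 ∉ (P \ R)', so 14 ∉ ((S ∩ Q)' ∪ Q)' ∪ (P \ R)'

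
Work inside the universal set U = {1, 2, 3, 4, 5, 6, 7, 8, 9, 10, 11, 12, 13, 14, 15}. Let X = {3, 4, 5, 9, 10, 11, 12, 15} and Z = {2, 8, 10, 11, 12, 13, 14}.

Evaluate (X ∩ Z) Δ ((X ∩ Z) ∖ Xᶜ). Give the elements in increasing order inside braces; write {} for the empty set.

X ∩ Z = {10, 11, 12}
Xᶜ = {1, 2, 6, 7, 8, 13, 14}
(X ∩ Z) ∖ Xᶜ = {10, 11, 12}
(X ∩ Z) Δ ((X ∩ Z) ∖ Xᶜ) = {}

{}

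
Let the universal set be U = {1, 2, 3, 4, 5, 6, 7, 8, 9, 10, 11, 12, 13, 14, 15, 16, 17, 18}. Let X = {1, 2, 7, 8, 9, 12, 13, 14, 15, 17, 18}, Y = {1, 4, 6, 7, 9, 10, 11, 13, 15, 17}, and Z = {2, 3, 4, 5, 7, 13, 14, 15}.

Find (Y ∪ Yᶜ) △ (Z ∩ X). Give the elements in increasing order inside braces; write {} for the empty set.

{1, 3, 4, 5, 6, 8, 9, 10, 11, 12, 16, 17, 18}

Yᶜ = {2, 3, 5, 8, 12, 14, 16, 18}
Y ∪ Yᶜ = {1, 2, 3, 4, 5, 6, 7, 8, 9, 10, 11, 12, 13, 14, 15, 16, 17, 18}
Z ∩ X = {2, 7, 13, 14, 15}
(Y ∪ Yᶜ) △ (Z ∩ X) = {1, 3, 4, 5, 6, 8, 9, 10, 11, 12, 16, 17, 18}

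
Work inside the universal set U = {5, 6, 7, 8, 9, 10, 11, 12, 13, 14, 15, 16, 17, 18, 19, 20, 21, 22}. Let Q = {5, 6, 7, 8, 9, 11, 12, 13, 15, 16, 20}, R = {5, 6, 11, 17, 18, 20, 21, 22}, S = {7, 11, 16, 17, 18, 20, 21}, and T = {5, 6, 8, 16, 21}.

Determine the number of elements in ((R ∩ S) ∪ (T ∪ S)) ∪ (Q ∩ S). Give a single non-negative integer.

R ∩ S = {11, 17, 18, 20, 21}
T ∪ S = {5, 6, 7, 8, 11, 16, 17, 18, 20, 21}
(R ∩ S) ∪ (T ∪ S) = {5, 6, 7, 8, 11, 16, 17, 18, 20, 21}
Q ∩ S = {7, 11, 16, 20}
((R ∩ S) ∪ (T ∪ S)) ∪ (Q ∩ S) = {5, 6, 7, 8, 11, 16, 17, 18, 20, 21}
|((R ∩ S) ∪ (T ∪ S)) ∪ (Q ∩ S)| = 10

10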